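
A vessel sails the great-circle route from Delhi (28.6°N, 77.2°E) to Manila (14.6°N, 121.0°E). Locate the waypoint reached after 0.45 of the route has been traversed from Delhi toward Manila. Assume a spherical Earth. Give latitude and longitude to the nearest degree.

≈ (24°N, 98°E)

Convert each endpoint to a unit vector on the sphere (x = cos φ cos λ, y = cos φ sin λ, z = sin φ).
The central angle between the endpoints is δ = arccos(p₁·p₂) ≈ 0.747 rad (42.8°).
Interpolate at f = 0.45 with slerp weights a = sin((1−f)δ)/sin δ ≈ 0.588, b = sin(fδ)/sin δ ≈ 0.485.
p = a·p₁ + b·p₂ ≈ (-0.128, 0.906, 0.404); φ = arcsin(p_z) ≈ 23.81°, λ = atan2(p_y, p_x) ≈ 98.02°.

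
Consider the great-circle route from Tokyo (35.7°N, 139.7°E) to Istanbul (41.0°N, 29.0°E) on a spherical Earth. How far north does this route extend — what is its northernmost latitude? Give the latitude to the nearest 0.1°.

The great circle lies in the plane with unit normal n̂ = (p₁ × p₂)/|p₁ × p₂|.
Here n̂_z ≈ -0.581; the vertex latitude is φ_max = arccos|n̂_z| ≈ 54.5°.
Check via Clairaut: cos φ_max = |cos φ₁| · sin C = cos(35.7°)·sin(45.7°) ≈ 0.581, again giving ≈ 54.5°.

≈ 54.5°N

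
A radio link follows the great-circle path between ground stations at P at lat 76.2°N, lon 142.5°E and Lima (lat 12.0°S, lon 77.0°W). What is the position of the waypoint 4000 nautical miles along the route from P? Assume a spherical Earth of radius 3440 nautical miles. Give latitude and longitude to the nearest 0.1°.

The haversine formula gives a central angle δ ≈ 1.963 rad (112.5°) between the endpoints. The total great-circle distance is δ·R ≈ 1.963 × 3440 ≈ 6752 nmi, so the target fraction is f = 4000/6752 ≈ 0.592.
Interpolate at f ≈ 0.592 with slerp weights a = sin((1−f)δ)/sin δ ≈ 0.776, b = sin(fδ)/sin δ ≈ 0.993.
p = a·p₁ + b·p₂ ≈ (0.072, -0.834, 0.547); φ = arcsin(p_z) ≈ 33.18°, λ = atan2(p_y, p_x) ≈ -85.09°.

≈ lat 33.2°N, lon 85.1°W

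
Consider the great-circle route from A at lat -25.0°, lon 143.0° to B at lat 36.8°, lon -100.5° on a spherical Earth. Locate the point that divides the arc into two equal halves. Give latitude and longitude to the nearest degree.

≈ lat 11°, lon -164°

Write both endpoints as unit vectors p₁, p₂ with components (cos φ cos λ, cos φ sin λ, sin φ).
The central angle between the endpoints is δ = arccos(p₁·p₂) ≈ 2.186 rad (125.2°).
Interpolate at f = 1/2 with slerp weights a = sin((1−f)δ)/sin δ ≈ 1.087, b = sin(fδ)/sin δ ≈ 1.087.
p = a·p₁ + b·p₂ ≈ (-0.946, -0.263, 0.192); φ = arcsin(p_z) ≈ 11.06°, λ = atan2(p_y, p_x) ≈ -164.46°.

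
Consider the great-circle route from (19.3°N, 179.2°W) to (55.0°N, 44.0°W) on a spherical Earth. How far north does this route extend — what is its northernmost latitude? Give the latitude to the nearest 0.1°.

≈ 67.4°N

The great circle lies in the plane with unit normal n̂ = (p₁ × p₂)/|p₁ × p₂|.
Here n̂_z ≈ +0.384; the vertex latitude is φ_max = arccos|n̂_z| ≈ 67.4°.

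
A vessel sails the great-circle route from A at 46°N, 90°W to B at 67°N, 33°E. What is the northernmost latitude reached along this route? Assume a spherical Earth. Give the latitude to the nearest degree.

≈ 75°N

The great circle lies in the plane with unit normal n̂ = (p₁ × p₂)/|p₁ × p₂|.
Here n̂_z ≈ +0.265; the vertex latitude is φ_max = arccos|n̂_z| ≈ 74.6°.
Check via Clairaut: cos φ_max = |cos φ₁| · sin C = cos(46.0°)·sin(22.5°) ≈ 0.265, again giving ≈ 74.6°.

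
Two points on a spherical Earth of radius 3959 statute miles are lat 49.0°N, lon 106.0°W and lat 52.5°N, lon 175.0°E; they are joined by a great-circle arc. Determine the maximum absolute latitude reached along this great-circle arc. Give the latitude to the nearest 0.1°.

≈ 57.9°N

The great circle lies in the plane with unit normal n̂ = (p₁ × p₂)/|p₁ × p₂|.
Here n̂_z ≈ -0.531; the vertex latitude is φ_max = arccos|n̂_z| ≈ 57.9°.
Check via Clairaut: cos φ_max = |cos φ₁| · sin C = cos(49.0°)·sin(54.1°) ≈ 0.531, again giving ≈ 57.9°.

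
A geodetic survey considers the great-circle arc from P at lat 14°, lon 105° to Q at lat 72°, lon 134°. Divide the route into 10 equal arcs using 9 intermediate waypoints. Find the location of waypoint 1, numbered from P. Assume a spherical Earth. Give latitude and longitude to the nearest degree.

≈ lat 20°, lon 106°

From cos δ = sin φ₁ sin φ₂ + cos φ₁ cos φ₂ cos Δλ, the central angle is δ ≈ 1.056 rad (60.5°).
Interpolate at f = 1/10 with slerp weights a = sin((1−f)δ)/sin δ ≈ 0.935, b = sin(fδ)/sin δ ≈ 0.121.
p = a·p₁ + b·p₂ ≈ (-0.261, 0.903, 0.341); φ = arcsin(p_z) ≈ 19.96°, λ = atan2(p_y, p_x) ≈ 106.11°.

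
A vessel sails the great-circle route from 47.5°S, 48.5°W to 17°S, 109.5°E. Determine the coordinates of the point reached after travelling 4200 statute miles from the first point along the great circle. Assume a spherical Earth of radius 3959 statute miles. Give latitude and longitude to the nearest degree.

≈ 65°S, 79°E

Write both endpoints as unit vectors p₁, p₂ with components (cos φ cos λ, cos φ sin λ, sin φ).
The central angle between the endpoints is δ = arccos(p₁·p₂) ≈ 1.964 rad (112.5°). The total great-circle distance is δ·R ≈ 1.964 × 3959 ≈ 7777 mi, so the target fraction is f = 4200/7777 ≈ 0.540.
Interpolate at f ≈ 0.540 with slerp weights a = sin((1−f)δ)/sin δ ≈ 0.850, b = sin(fδ)/sin δ ≈ 0.945.
p = a·p₁ + b·p₂ ≈ (0.079, 0.422, -0.903); φ = arcsin(p_z) ≈ -64.60°, λ = atan2(p_y, p_x) ≈ 79.38°.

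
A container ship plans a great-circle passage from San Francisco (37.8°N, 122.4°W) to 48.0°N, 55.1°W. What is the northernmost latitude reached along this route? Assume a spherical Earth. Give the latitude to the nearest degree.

≈ 50°N

The great circle lies in the plane with unit normal n̂ = (p₁ × p₂)/|p₁ × p₂|.
Here n̂_z ≈ +0.649; the vertex latitude is φ_max = arccos|n̂_z| ≈ 49.5°.
Check via Clairaut: cos φ_max = |cos φ₁| · sin C = cos(37.8°)·sin(55.2°) ≈ 0.649, again giving ≈ 49.5°.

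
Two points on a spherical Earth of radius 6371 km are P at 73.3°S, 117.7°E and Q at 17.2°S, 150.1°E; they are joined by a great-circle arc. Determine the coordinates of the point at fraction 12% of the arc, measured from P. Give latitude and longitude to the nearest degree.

≈ 67°S, 129°E

Write both endpoints as unit vectors p₁, p₂ with components (cos φ cos λ, cos φ sin λ, sin φ).
The central angle between the endpoints is δ = arccos(p₁·p₂) ≈ 1.030 rad (59.0°).
Interpolate at f = 0.12 with slerp weights a = sin((1−f)δ)/sin δ ≈ 0.918, b = sin(fδ)/sin δ ≈ 0.144.
p = a·p₁ + b·p₂ ≈ (-0.242, 0.302, -0.922); φ = arcsin(p_z) ≈ -67.24°, λ = atan2(p_y, p_x) ≈ 128.67°.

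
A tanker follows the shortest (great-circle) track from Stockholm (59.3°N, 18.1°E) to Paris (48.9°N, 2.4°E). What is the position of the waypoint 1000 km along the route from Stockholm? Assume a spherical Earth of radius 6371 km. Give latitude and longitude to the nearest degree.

≈ 53°N, 7°E

Write both endpoints as unit vectors p₁, p₂ with components (cos φ cos λ, cos φ sin λ, sin φ).
The central angle between the endpoints is δ = arccos(p₁·p₂) ≈ 0.241 rad (13.8°). The total great-circle distance is δ·R ≈ 0.241 × 6371 ≈ 1537 km, so the target fraction is f = 1000/1537 ≈ 0.651.
Interpolate at f ≈ 0.651 with slerp weights a = sin((1−f)δ)/sin δ ≈ 0.352, b = sin(fδ)/sin δ ≈ 0.654.
p = a·p₁ + b·p₂ ≈ (0.601, 0.074, 0.796); φ = arcsin(p_z) ≈ 52.75°, λ = atan2(p_y, p_x) ≈ 7.01°.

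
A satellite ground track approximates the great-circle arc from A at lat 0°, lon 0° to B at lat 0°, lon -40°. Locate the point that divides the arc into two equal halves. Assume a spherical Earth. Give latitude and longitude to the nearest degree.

Write both endpoints as unit vectors p₁, p₂ with components (cos φ cos λ, cos φ sin λ, sin φ).
The central angle between the endpoints is δ = arccos(p₁·p₂) ≈ 0.698 rad (40.0°).
Interpolate at f = 1/2 with slerp weights a = sin((1−f)δ)/sin δ ≈ 0.532, b = sin(fδ)/sin δ ≈ 0.532.
p = a·p₁ + b·p₂ ≈ (0.940, -0.342, 0.000); φ = arcsin(p_z) ≈ 0.00°, λ = atan2(p_y, p_x) ≈ -20.00°.

≈ lat 0°, lon -20°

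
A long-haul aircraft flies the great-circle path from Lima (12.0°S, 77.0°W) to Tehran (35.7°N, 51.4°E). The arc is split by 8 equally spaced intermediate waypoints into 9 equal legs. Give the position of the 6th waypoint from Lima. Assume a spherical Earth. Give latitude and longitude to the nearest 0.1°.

≈ 34.0°N, 1.2°W

From cos δ = sin φ₁ sin φ₂ + cos φ₁ cos φ₂ cos Δλ, the central angle is δ ≈ 2.233 rad (127.9°).
Interpolate at f = 6/9 with slerp weights a = sin((1−f)δ)/sin δ ≈ 0.859, b = sin(fδ)/sin δ ≈ 1.264.
p = a·p₁ + b·p₂ ≈ (0.829, -0.017, 0.559); φ = arcsin(p_z) ≈ 33.97°, λ = atan2(p_y, p_x) ≈ -1.15°.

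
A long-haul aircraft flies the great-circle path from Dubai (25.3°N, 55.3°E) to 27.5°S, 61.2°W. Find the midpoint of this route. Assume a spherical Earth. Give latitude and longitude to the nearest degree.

Convert each endpoint to a unit vector on the sphere (x = cos φ cos λ, y = cos φ sin λ, z = sin φ).
The central angle between the endpoints is δ = arccos(p₁·p₂) ≈ 2.159 rad (123.7°).
Interpolate at f = 1/2 with slerp weights a = sin((1−f)δ)/sin δ ≈ 1.060, b = sin(fδ)/sin δ ≈ 1.060.
p = a·p₁ + b·p₂ ≈ (0.999, -0.036, -0.036); φ = arcsin(p_z) ≈ -2.09°, λ = atan2(p_y, p_x) ≈ -2.07°.

≈ 2°S, 2°W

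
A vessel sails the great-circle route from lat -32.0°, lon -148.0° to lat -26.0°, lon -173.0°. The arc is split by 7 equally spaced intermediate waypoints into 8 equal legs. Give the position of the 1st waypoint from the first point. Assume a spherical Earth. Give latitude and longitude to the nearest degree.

≈ lat -32°, lon -151°

From cos δ = sin φ₁ sin φ₂ + cos φ₁ cos φ₂ cos Δλ, the central angle is δ ≈ 0.395 rad (22.6°).
Interpolate at f = 1/8 with slerp weights a = sin((1−f)δ)/sin δ ≈ 0.880, b = sin(fδ)/sin δ ≈ 0.128.
p = a·p₁ + b·p₂ ≈ (-0.748, -0.410, -0.523); φ = arcsin(p_z) ≈ -31.52°, λ = atan2(p_y, p_x) ≈ -151.28°.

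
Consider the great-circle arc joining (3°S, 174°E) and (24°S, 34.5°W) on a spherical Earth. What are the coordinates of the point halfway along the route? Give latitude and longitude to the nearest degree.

≈ (44°S, 120°W)

From cos δ = sin φ₁ sin φ₂ + cos φ₁ cos φ₂ cos Δλ, the central angle is δ ≈ 2.466 rad (141.3°).
Interpolate at f = 1/2 with slerp weights a = sin((1−f)δ)/sin δ ≈ 1.509, b = sin(fδ)/sin δ ≈ 1.509.
p = a·p₁ + b·p₂ ≈ (-0.363, -0.623, -0.693); φ = arcsin(p_z) ≈ -43.85°, λ = atan2(p_y, p_x) ≈ -120.19°.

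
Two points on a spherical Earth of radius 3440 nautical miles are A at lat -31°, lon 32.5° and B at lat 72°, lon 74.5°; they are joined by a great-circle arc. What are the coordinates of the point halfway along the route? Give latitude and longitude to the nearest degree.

Write both endpoints as unit vectors p₁, p₂ with components (cos φ cos λ, cos φ sin λ, sin φ).
The central angle between the endpoints is δ = arccos(p₁·p₂) ≈ 1.868 rad (107.0°).
Interpolate at f = 1/2 with slerp weights a = sin((1−f)δ)/sin δ ≈ 0.841, b = sin(fδ)/sin δ ≈ 0.841.
p = a·p₁ + b·p₂ ≈ (0.677, 0.638, 0.367); φ = arcsin(p_z) ≈ 21.51°, λ = atan2(p_y, p_x) ≈ 43.27°.

≈ lat 22°, lon 43°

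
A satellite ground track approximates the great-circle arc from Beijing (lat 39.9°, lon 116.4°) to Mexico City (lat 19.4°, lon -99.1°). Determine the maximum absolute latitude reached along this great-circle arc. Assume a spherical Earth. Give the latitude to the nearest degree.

≈ 63°

The great circle lies in the plane with unit normal n̂ = (p₁ × p₂)/|p₁ × p₂|.
Here n̂_z ≈ +0.453; the vertex latitude is φ_max = arccos|n̂_z| ≈ 63.0°.
Check via Clairaut: cos φ_max = |cos φ₁| · sin C = cos(39.9°)·sin(36.2°) ≈ 0.453, again giving ≈ 63.0°.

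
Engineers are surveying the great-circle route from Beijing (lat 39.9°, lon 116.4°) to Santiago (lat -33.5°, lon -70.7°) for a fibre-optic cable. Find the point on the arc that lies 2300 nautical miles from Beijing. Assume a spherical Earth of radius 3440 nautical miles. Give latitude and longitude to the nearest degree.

From cos δ = sin φ₁ sin φ₂ + cos φ₁ cos φ₂ cos Δλ, the central angle is δ ≈ 2.992 rad (171.4°). The total great-circle distance is δ·R ≈ 2.992 × 3440 ≈ 10293 nmi, so the target fraction is f = 2300/10293 ≈ 0.223.
Interpolate at f ≈ 0.223 with slerp weights a = sin((1−f)δ)/sin δ ≈ 4.903, b = sin(fδ)/sin δ ≈ 4.165.
p = a·p₁ + b·p₂ ≈ (-0.525, 0.091, 0.846); φ = arcsin(p_z) ≈ 57.82°, λ = atan2(p_y, p_x) ≈ 170.12°.

≈ lat 58°, lon 170°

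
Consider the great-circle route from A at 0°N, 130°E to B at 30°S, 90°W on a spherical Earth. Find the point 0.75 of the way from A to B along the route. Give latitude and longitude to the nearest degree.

≈ 41°S, 128°W

Convert each endpoint to a unit vector on the sphere (x = cos φ cos λ, y = cos φ sin λ, z = sin φ).
The central angle between the endpoints is δ = arccos(p₁·p₂) ≈ 2.296 rad (131.6°).
Interpolate at f = 0.75 with slerp weights a = sin((1−f)δ)/sin δ ≈ 0.726, b = sin(fδ)/sin δ ≈ 1.321.
p = a·p₁ + b·p₂ ≈ (-0.466, -0.588, -0.661); φ = arcsin(p_z) ≈ -41.34°, λ = atan2(p_y, p_x) ≈ -128.42°.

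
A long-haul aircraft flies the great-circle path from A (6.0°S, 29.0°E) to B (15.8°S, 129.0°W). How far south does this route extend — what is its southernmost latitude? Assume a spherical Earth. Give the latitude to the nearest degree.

The great circle lies in the plane with unit normal n̂ = (p₁ × p₂)/|p₁ × p₂|.
Here n̂_z ≈ -0.700; the vertex latitude is φ_max = arccos|n̂_z| ≈ 45.6°.
Check via Clairaut: cos φ_max = |cos φ₁| · sin C = cos(6.0°)·sin(135.3°) ≈ 0.700, again giving ≈ 45.6°.

≈ 46°S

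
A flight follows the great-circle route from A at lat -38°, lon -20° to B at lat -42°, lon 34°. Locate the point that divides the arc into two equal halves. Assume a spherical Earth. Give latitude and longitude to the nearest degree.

From cos δ = sin φ₁ sin φ₂ + cos φ₁ cos φ₂ cos Δλ, the central angle is δ ≈ 0.713 rad (40.9°).
Interpolate at f = 1/2 with slerp weights a = sin((1−f)δ)/sin δ ≈ 0.534, b = sin(fδ)/sin δ ≈ 0.534.
p = a·p₁ + b·p₂ ≈ (0.724, 0.078, -0.686); φ = arcsin(p_z) ≈ -43.28°, λ = atan2(p_y, p_x) ≈ 6.14°.

≈ lat -43°, lon 6°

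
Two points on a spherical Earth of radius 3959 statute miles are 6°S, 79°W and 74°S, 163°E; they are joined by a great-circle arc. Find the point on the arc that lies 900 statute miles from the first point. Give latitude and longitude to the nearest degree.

≈ 19°S, 82°W

Write both endpoints as unit vectors p₁, p₂ with components (cos φ cos λ, cos φ sin λ, sin φ).
The central angle between the endpoints is δ = arccos(p₁·p₂) ≈ 1.599 rad (91.6°). The total great-circle distance is δ·R ≈ 1.599 × 3959 ≈ 6331 mi, so the target fraction is f = 900/6331 ≈ 0.142.
Interpolate at f ≈ 0.142 with slerp weights a = sin((1−f)δ)/sin δ ≈ 0.981, b = sin(fδ)/sin δ ≈ 0.225.
p = a·p₁ + b·p₂ ≈ (0.127, -0.939, -0.319); φ = arcsin(p_z) ≈ -18.62°, λ = atan2(p_y, p_x) ≈ -82.32°.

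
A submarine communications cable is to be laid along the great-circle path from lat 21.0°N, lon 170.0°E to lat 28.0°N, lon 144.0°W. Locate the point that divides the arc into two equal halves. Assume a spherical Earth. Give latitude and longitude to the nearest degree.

≈ lat 26°N, lon 168°W

The haversine formula gives a central angle δ ≈ 0.736 rad (42.2°) between the endpoints.
Interpolate at f = 1/2 with slerp weights a = sin((1−f)δ)/sin δ ≈ 0.536, b = sin(fδ)/sin δ ≈ 0.536.
p = a·p₁ + b·p₂ ≈ (-0.876, -0.191, 0.444); φ = arcsin(p_z) ≈ 26.34°, λ = atan2(p_y, p_x) ≈ -167.68°.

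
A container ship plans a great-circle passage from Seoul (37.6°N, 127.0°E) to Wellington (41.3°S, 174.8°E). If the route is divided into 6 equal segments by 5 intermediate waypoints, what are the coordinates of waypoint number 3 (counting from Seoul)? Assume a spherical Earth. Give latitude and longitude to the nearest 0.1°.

Write both endpoints as unit vectors p₁, p₂ with components (cos φ cos λ, cos φ sin λ, sin φ).
The central angle between the endpoints is δ = arccos(p₁·p₂) ≈ 1.574 rad (90.2°).
Interpolate at f = 3/6 with slerp weights a = sin((1−f)δ)/sin δ ≈ 0.708, b = sin(fδ)/sin δ ≈ 0.708.
p = a·p₁ + b·p₂ ≈ (-0.867, 0.496, -0.035); φ = arcsin(p_z) ≈ -2.02°, λ = atan2(p_y, p_x) ≈ 150.23°.

≈ 2.0°S, 150.2°E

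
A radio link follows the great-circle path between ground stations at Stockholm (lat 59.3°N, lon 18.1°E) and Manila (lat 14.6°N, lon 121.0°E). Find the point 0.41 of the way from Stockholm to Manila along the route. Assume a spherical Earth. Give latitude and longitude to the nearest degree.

≈ lat 53°N, lon 82°E

From cos δ = sin φ₁ sin φ₂ + cos φ₁ cos φ₂ cos Δλ, the central angle is δ ≈ 1.464 rad (83.9°).
Interpolate at f = 0.41 with slerp weights a = sin((1−f)δ)/sin δ ≈ 0.765, b = sin(fδ)/sin δ ≈ 0.568.
p = a·p₁ + b·p₂ ≈ (0.088, 0.593, 0.801); φ = arcsin(p_z) ≈ 53.20°, λ = atan2(p_y, p_x) ≈ 81.56°.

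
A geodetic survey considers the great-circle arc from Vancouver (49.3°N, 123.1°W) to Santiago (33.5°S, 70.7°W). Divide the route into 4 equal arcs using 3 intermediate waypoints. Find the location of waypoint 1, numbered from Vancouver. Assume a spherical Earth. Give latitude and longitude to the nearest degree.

≈ 30°N, 105°W

Convert each endpoint to a unit vector on the sphere (x = cos φ cos λ, y = cos φ sin λ, z = sin φ).
The central angle between the endpoints is δ = arccos(p₁·p₂) ≈ 1.658 rad (95.0°).
Interpolate at f = 1/4 with slerp weights a = sin((1−f)δ)/sin δ ≈ 0.950, b = sin(fδ)/sin δ ≈ 0.404.
p = a·p₁ + b·p₂ ≈ (-0.227, -0.837, 0.497); φ = arcsin(p_z) ≈ 29.83°, λ = atan2(p_y, p_x) ≈ -105.17°.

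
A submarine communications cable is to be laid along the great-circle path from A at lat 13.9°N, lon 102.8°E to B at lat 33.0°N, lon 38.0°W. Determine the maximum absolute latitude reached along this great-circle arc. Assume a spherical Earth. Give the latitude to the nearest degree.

≈ 54°N

The great circle lies in the plane with unit normal n̂ = (p₁ × p₂)/|p₁ × p₂|.
Here n̂_z ≈ -0.594; the vertex latitude is φ_max = arccos|n̂_z| ≈ 53.5°.
Check via Clairaut: cos φ_max = |cos φ₁| · sin C = cos(13.9°)·sin(37.7°) ≈ 0.594, again giving ≈ 53.5°.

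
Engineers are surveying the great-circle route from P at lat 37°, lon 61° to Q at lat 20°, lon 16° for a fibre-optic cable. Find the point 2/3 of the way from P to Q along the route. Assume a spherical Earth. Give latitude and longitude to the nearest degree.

≈ lat 27°, lon 29°

The haversine formula gives a central angle δ ≈ 0.743 rad (42.6°) between the endpoints.
Interpolate at f = 2/3 with slerp weights a = sin((1−f)δ)/sin δ ≈ 0.362, b = sin(fδ)/sin δ ≈ 0.703.
p = a·p₁ + b·p₂ ≈ (0.775, 0.435, 0.458); φ = arcsin(p_z) ≈ 27.28°, λ = atan2(p_y, p_x) ≈ 29.31°.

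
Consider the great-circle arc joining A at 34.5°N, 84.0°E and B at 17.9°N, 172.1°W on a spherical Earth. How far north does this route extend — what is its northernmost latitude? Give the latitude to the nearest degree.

≈ 40°N

The great circle lies in the plane with unit normal n̂ = (p₁ × p₂)/|p₁ × p₂|.
Here n̂_z ≈ +0.761; the vertex latitude is φ_max = arccos|n̂_z| ≈ 40.4°.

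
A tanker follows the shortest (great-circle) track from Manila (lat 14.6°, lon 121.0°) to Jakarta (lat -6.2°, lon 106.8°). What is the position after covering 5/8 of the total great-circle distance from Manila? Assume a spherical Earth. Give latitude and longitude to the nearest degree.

≈ lat 2°, lon 112°

Write both endpoints as unit vectors p₁, p₂ with components (cos φ cos λ, cos φ sin λ, sin φ).
The central angle between the endpoints is δ = arccos(p₁·p₂) ≈ 0.438 rad (25.1°).
Interpolate at f = 5/8 with slerp weights a = sin((1−f)δ)/sin δ ≈ 0.386, b = sin(fδ)/sin δ ≈ 0.637.
p = a·p₁ + b·p₂ ≈ (-0.375, 0.926, 0.028); φ = arcsin(p_z) ≈ 1.62°, λ = atan2(p_y, p_x) ≈ 112.05°.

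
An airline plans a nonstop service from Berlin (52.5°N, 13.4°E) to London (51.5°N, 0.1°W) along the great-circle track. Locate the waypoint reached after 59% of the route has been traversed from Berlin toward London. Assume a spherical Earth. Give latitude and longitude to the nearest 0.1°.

≈ 52.1°N, 5.4°E

The haversine formula gives a central angle δ ≈ 0.146 rad (8.4°) between the endpoints.
Interpolate at f = 0.59 with slerp weights a = sin((1−f)δ)/sin δ ≈ 0.411, b = sin(fδ)/sin δ ≈ 0.591.
p = a·p₁ + b·p₂ ≈ (0.612, 0.057, 0.789); φ = arcsin(p_z) ≈ 52.10°, λ = atan2(p_y, p_x) ≈ 5.36°.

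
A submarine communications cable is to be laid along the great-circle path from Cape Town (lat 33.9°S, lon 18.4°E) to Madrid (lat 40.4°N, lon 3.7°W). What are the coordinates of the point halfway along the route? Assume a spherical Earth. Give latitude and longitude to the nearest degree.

From cos δ = sin φ₁ sin φ₂ + cos φ₁ cos φ₂ cos Δλ, the central angle is δ ≈ 1.345 rad (77.0°).
Interpolate at f = 1/2 with slerp weights a = sin((1−f)δ)/sin δ ≈ 0.639, b = sin(fδ)/sin δ ≈ 0.639.
p = a·p₁ + b·p₂ ≈ (0.989, 0.136, 0.058); φ = arcsin(p_z) ≈ 3.31°, λ = atan2(p_y, p_x) ≈ 7.83°.

≈ lat 3°N, lon 8°E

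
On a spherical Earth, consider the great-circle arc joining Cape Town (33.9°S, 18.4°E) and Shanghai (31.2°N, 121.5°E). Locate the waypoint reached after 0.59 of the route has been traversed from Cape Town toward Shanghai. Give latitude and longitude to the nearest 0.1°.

Write both endpoints as unit vectors p₁, p₂ with components (cos φ cos λ, cos φ sin λ, sin φ).
The central angle between the endpoints is δ = arccos(p₁·p₂) ≈ 2.037 rad (116.7°).
Interpolate at f = 0.59 with slerp weights a = sin((1−f)δ)/sin δ ≈ 0.830, b = sin(fδ)/sin δ ≈ 1.044.
p = a·p₁ + b·p₂ ≈ (0.187, 0.979, 0.078); φ = arcsin(p_z) ≈ 4.47°, λ = atan2(p_y, p_x) ≈ 79.18°.

≈ (4.5°N, 79.2°E)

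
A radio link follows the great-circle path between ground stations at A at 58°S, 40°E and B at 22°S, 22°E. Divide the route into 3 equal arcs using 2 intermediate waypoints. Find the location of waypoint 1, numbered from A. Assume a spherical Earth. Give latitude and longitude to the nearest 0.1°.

Write both endpoints as unit vectors p₁, p₂ with components (cos φ cos λ, cos φ sin λ, sin φ).
The central angle between the endpoints is δ = arccos(p₁·p₂) ≈ 0.668 rad (38.3°).
Interpolate at f = 1/3 with slerp weights a = sin((1−f)δ)/sin δ ≈ 0.695, b = sin(fδ)/sin δ ≈ 0.357.
p = a·p₁ + b·p₂ ≈ (0.589, 0.361, -0.723); φ = arcsin(p_z) ≈ -46.33°, λ = atan2(p_y, p_x) ≈ 31.49°.

≈ 46.3°S, 31.5°E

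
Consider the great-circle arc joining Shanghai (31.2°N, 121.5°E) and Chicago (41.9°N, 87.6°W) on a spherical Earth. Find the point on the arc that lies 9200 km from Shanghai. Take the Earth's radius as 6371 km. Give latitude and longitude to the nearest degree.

Write both endpoints as unit vectors p₁, p₂ with components (cos φ cos λ, cos φ sin λ, sin φ).
The central angle between the endpoints is δ = arccos(p₁·p₂) ≈ 1.783 rad (102.1°). The total great-circle distance is δ·R ≈ 1.783 × 6371 ≈ 11358 km, so the target fraction is f = 9200/11358 ≈ 0.810.
Interpolate at f ≈ 0.810 with slerp weights a = sin((1−f)δ)/sin δ ≈ 0.340, b = sin(fδ)/sin δ ≈ 1.015.
p = a·p₁ + b·p₂ ≈ (-0.120, -0.507, 0.854); φ = arcsin(p_z) ≈ 58.61°, λ = atan2(p_y, p_x) ≈ -103.35°.

≈ 59°N, 103°W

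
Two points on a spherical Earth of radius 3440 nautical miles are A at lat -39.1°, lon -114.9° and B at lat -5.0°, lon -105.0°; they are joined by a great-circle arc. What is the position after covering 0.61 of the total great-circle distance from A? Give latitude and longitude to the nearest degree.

The haversine formula gives a central angle δ ≈ 0.615 rad (35.3°) between the endpoints.
Interpolate at f = 0.61 with slerp weights a = sin((1−f)δ)/sin δ ≈ 0.412, b = sin(fδ)/sin δ ≈ 0.635.
p = a·p₁ + b·p₂ ≈ (-0.298, -0.901, -0.315); φ = arcsin(p_z) ≈ -18.36°, λ = atan2(p_y, p_x) ≈ -108.32°.

≈ lat -18°, lon -108°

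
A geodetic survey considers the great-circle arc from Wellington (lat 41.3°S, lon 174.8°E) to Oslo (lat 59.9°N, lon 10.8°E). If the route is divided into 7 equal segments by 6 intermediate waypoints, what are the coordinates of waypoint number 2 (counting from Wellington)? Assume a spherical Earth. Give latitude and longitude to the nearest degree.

≈ lat 2°N, lon 159°E

The haversine formula gives a central angle δ ≈ 2.774 rad (158.9°) between the endpoints.
Interpolate at f = 2/7 with slerp weights a = sin((1−f)δ)/sin δ ≈ 2.551, b = sin(fδ)/sin δ ≈ 1.981.
p = a·p₁ + b·p₂ ≈ (-0.932, 0.360, 0.031); φ = arcsin(p_z) ≈ 1.75°, λ = atan2(p_y, p_x) ≈ 158.90°.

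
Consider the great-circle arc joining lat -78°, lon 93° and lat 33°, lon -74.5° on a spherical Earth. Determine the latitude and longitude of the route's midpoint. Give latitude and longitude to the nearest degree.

≈ lat -34°, lon -70°

Convert each endpoint to a unit vector on the sphere (x = cos φ cos λ, y = cos φ sin λ, z = sin φ).
The central angle between the endpoints is δ = arccos(p₁·p₂) ≈ 2.350 rad (134.7°).
Interpolate at f = 1/2 with slerp weights a = sin((1−f)δ)/sin δ ≈ 1.297, b = sin(fδ)/sin δ ≈ 1.297.
p = a·p₁ + b·p₂ ≈ (0.277, -0.779, -0.562); φ = arcsin(p_z) ≈ -34.23°, λ = atan2(p_y, p_x) ≈ -70.45°.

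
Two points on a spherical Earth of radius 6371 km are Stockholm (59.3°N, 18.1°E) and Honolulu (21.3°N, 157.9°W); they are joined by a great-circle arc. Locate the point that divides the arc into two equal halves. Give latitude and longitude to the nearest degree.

≈ (71°N, 153°W)

Convert each endpoint to a unit vector on the sphere (x = cos φ cos λ, y = cos φ sin λ, z = sin φ).
The central angle between the endpoints is δ = arccos(p₁·p₂) ≈ 1.734 rad (99.3°).
Interpolate at f = 1/2 with slerp weights a = sin((1−f)δ)/sin δ ≈ 0.773, b = sin(fδ)/sin δ ≈ 0.773.
p = a·p₁ + b·p₂ ≈ (-0.292, -0.148, 0.945); φ = arcsin(p_z) ≈ 70.89°, λ = atan2(p_y, p_x) ≈ -153.08°.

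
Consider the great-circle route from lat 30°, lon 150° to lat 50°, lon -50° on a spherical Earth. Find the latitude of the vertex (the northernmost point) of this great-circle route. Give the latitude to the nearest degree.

≈ 79°

The great circle lies in the plane with unit normal n̂ = (p₁ × p₂)/|p₁ × p₂|.
Here n̂_z ≈ +0.192; the vertex latitude is φ_max = arccos|n̂_z| ≈ 78.9°.
Check via Clairaut: cos φ_max = |cos φ₁| · sin C = cos(30.0°)·sin(12.8°) ≈ 0.192, again giving ≈ 78.9°.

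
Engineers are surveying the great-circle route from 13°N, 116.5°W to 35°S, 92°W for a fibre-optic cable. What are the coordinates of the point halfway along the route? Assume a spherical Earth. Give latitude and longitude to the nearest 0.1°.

The haversine formula gives a central angle δ ≈ 0.931 rad (53.3°) between the endpoints.
Interpolate at f = 1/2 with slerp weights a = sin((1−f)δ)/sin δ ≈ 0.559, b = sin(fδ)/sin δ ≈ 0.559.
p = a·p₁ + b·p₂ ≈ (-0.259, -0.946, -0.195); φ = arcsin(p_z) ≈ -11.25°, λ = atan2(p_y, p_x) ≈ -105.33°.

≈ 11.2°S, 105.3°W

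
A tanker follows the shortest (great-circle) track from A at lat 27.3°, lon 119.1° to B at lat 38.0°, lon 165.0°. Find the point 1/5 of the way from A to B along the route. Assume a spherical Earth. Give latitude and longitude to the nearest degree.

From cos δ = sin φ₁ sin φ₂ + cos φ₁ cos φ₂ cos Δλ, the central angle is δ ≈ 0.692 rad (39.7°).
Interpolate at f = 1/5 with slerp weights a = sin((1−f)δ)/sin δ ≈ 0.824, b = sin(fδ)/sin δ ≈ 0.216.
p = a·p₁ + b·p₂ ≈ (-0.521, 0.684, 0.511); φ = arcsin(p_z) ≈ 30.73°, λ = atan2(p_y, p_x) ≈ 127.28°.

≈ lat 31°, lon 127°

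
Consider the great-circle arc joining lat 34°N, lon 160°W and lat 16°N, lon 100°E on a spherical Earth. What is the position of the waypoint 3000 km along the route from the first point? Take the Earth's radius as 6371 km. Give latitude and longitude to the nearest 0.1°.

Write both endpoints as unit vectors p₁, p₂ with components (cos φ cos λ, cos φ sin λ, sin φ).
The central angle between the endpoints is δ = arccos(p₁·p₂) ≈ 1.555 rad (89.1°). The total great-circle distance is δ·R ≈ 1.555 × 6371 ≈ 9907 km, so the target fraction is f = 3000/9907 ≈ 0.303.
Interpolate at f ≈ 0.303 with slerp weights a = sin((1−f)δ)/sin δ ≈ 0.884, b = sin(fδ)/sin δ ≈ 0.454.
p = a·p₁ + b·p₂ ≈ (-0.764, 0.179, 0.619); φ = arcsin(p_z) ≈ 38.27°, λ = atan2(p_y, p_x) ≈ 166.83°.

≈ lat 38.3°N, lon 166.8°E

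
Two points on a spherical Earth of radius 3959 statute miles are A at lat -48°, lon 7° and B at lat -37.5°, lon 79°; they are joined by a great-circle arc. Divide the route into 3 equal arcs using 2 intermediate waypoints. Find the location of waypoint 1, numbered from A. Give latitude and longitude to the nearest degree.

From cos δ = sin φ₁ sin φ₂ + cos φ₁ cos φ₂ cos Δλ, the central angle is δ ≈ 0.907 rad (51.9°).
Interpolate at f = 1/3 with slerp weights a = sin((1−f)δ)/sin δ ≈ 0.722, b = sin(fδ)/sin δ ≈ 0.378.
p = a·p₁ + b·p₂ ≈ (0.537, 0.353, -0.766); φ = arcsin(p_z) ≈ -50.03°, λ = atan2(p_y, p_x) ≈ 33.36°.

≈ lat -50°, lon 33°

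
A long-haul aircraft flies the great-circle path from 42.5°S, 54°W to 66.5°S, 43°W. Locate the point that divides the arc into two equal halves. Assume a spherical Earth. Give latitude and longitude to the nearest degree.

Convert each endpoint to a unit vector on the sphere (x = cos φ cos λ, y = cos φ sin λ, z = sin φ).
The central angle between the endpoints is δ = arccos(p₁·p₂) ≈ 0.432 rad (24.7°).
Interpolate at f = 1/2 with slerp weights a = sin((1−f)δ)/sin δ ≈ 0.512, b = sin(fδ)/sin δ ≈ 0.512.
p = a·p₁ + b·p₂ ≈ (0.371, -0.445, -0.815); φ = arcsin(p_z) ≈ -54.61°, λ = atan2(p_y, p_x) ≈ -50.14°.

≈ 55°S, 50°W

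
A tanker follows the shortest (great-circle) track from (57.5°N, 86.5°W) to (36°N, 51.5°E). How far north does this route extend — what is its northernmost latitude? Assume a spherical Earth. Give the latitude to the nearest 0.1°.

≈ 72.8°N

The great circle lies in the plane with unit normal n̂ = (p₁ × p₂)/|p₁ × p₂|.
Here n̂_z ≈ +0.295; the vertex latitude is φ_max = arccos|n̂_z| ≈ 72.8°.
Check via Clairaut: cos φ_max = |cos φ₁| · sin C = cos(57.5°)·sin(33.3°) ≈ 0.295, again giving ≈ 72.8°.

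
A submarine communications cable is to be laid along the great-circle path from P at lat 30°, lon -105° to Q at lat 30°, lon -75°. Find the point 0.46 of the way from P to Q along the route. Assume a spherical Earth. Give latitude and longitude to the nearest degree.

Convert each endpoint to a unit vector on the sphere (x = cos φ cos λ, y = cos φ sin λ, z = sin φ).
The central angle between the endpoints is δ = arccos(p₁·p₂) ≈ 0.452 rad (25.9°).
Interpolate at f = 0.46 with slerp weights a = sin((1−f)δ)/sin δ ≈ 0.553, b = sin(fδ)/sin δ ≈ 0.473.
p = a·p₁ + b·p₂ ≈ (-0.018, -0.858, 0.513); φ = arcsin(p_z) ≈ 30.86°, λ = atan2(p_y, p_x) ≈ -91.21°.

≈ lat 31°, lon -91°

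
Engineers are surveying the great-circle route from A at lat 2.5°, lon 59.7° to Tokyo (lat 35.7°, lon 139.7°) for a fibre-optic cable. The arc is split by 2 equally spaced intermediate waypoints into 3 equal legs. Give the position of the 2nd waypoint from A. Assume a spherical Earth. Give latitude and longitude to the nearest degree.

≈ lat 30°, lon 108°

From cos δ = sin φ₁ sin φ₂ + cos φ₁ cos φ₂ cos Δλ, the central angle is δ ≈ 1.404 rad (80.4°).
Interpolate at f = 2/3 with slerp weights a = sin((1−f)δ)/sin δ ≈ 0.457, b = sin(fδ)/sin δ ≈ 0.816.
p = a·p₁ + b·p₂ ≈ (-0.275, 0.823, 0.496); φ = arcsin(p_z) ≈ 29.76°, λ = atan2(p_y, p_x) ≈ 108.48°.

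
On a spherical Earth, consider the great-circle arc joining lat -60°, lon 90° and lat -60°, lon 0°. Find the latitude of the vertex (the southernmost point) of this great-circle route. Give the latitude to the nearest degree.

≈ -68°

The great circle lies in the plane with unit normal n̂ = (p₁ × p₂)/|p₁ × p₂|.
Here n̂_z ≈ -0.378; the vertex latitude is φ_max = arccos|n̂_z| ≈ 67.8°.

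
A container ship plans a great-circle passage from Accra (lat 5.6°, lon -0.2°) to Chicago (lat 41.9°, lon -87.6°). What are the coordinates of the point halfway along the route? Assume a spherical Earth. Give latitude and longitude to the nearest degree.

≈ lat 31°, lon -36°

Convert each endpoint to a unit vector on the sphere (x = cos φ cos λ, y = cos φ sin λ, z = sin φ).
The central angle between the endpoints is δ = arccos(p₁·p₂) ≈ 1.472 rad (84.3°).
Interpolate at f = 1/2 with slerp weights a = sin((1−f)δ)/sin δ ≈ 0.675, b = sin(fδ)/sin δ ≈ 0.675.
p = a·p₁ + b·p₂ ≈ (0.692, -0.504, 0.516); φ = arcsin(p_z) ≈ 31.09°, λ = atan2(p_y, p_x) ≈ -36.05°.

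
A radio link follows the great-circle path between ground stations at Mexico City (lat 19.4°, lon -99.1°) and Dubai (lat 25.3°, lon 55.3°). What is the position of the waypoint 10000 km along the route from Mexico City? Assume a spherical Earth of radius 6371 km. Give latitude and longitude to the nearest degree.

≈ lat 55°, lon 21°

Convert each endpoint to a unit vector on the sphere (x = cos φ cos λ, y = cos φ sin λ, z = sin φ).
The central angle between the endpoints is δ = arccos(p₁·p₂) ≈ 2.249 rad (128.8°). The total great-circle distance is δ·R ≈ 2.249 × 6371 ≈ 14326 km, so the target fraction is f = 10000/14326 ≈ 0.698.
Interpolate at f ≈ 0.698 with slerp weights a = sin((1−f)δ)/sin δ ≈ 0.806, b = sin(fδ)/sin δ ≈ 1.284.
p = a·p₁ + b·p₂ ≈ (0.540, 0.203, 0.816); φ = arcsin(p_z) ≈ 54.73°, λ = atan2(p_y, p_x) ≈ 20.62°.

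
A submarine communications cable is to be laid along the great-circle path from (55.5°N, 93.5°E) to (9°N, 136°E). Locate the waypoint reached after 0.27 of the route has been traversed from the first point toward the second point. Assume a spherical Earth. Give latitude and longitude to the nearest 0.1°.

From cos δ = sin φ₁ sin φ₂ + cos φ₁ cos φ₂ cos Δλ, the central angle is δ ≈ 0.999 rad (57.2°).
Interpolate at f = 0.27 with slerp weights a = sin((1−f)δ)/sin δ ≈ 0.792, b = sin(fδ)/sin δ ≈ 0.317.
p = a·p₁ + b·p₂ ≈ (-0.253, 0.665, 0.703); φ = arcsin(p_z) ≈ 44.63°, λ = atan2(p_y, p_x) ≈ 110.78°.

≈ (44.6°N, 110.8°E)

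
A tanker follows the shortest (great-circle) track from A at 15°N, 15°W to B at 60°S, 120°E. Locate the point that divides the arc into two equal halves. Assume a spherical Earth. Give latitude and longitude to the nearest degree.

≈ 41°S, 15°E

Convert each endpoint to a unit vector on the sphere (x = cos φ cos λ, y = cos φ sin λ, z = sin φ).
The central angle between the endpoints is δ = arccos(p₁·p₂) ≈ 2.172 rad (124.4°).
Interpolate at f = 1/2 with slerp weights a = sin((1−f)δ)/sin δ ≈ 1.073, b = sin(fδ)/sin δ ≈ 1.073.
p = a·p₁ + b·p₂ ≈ (0.733, 0.196, -0.651); φ = arcsin(p_z) ≈ -40.65°, λ = atan2(p_y, p_x) ≈ 15.00°.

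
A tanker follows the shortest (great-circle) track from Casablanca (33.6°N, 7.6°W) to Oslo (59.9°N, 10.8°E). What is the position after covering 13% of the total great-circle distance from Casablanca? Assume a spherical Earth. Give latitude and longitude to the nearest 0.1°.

Write both endpoints as unit vectors p₁, p₂ with components (cos φ cos λ, cos φ sin λ, sin φ).
The central angle between the endpoints is δ = arccos(p₁·p₂) ≈ 0.505 rad (28.9°).
Interpolate at f = 0.13 with slerp weights a = sin((1−f)δ)/sin δ ≈ 0.879, b = sin(fδ)/sin δ ≈ 0.136.
p = a·p₁ + b·p₂ ≈ (0.793, -0.084, 0.604); φ = arcsin(p_z) ≈ 37.15°, λ = atan2(p_y, p_x) ≈ -6.06°.

≈ (37.1°N, 6.1°W)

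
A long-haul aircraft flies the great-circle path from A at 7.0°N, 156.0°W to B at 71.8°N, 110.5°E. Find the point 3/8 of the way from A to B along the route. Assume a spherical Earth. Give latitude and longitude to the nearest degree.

≈ 37°N, 168°W

Write both endpoints as unit vectors p₁, p₂ with components (cos φ cos λ, cos φ sin λ, sin φ).
The central angle between the endpoints is δ = arccos(p₁·p₂) ≈ 1.474 rad (84.4°).
Interpolate at f = 3/8 with slerp weights a = sin((1−f)δ)/sin δ ≈ 0.800, b = sin(fδ)/sin δ ≈ 0.527.
p = a·p₁ + b·p₂ ≈ (-0.783, -0.169, 0.599); φ = arcsin(p_z) ≈ 36.77°, λ = atan2(p_y, p_x) ≈ -167.84°.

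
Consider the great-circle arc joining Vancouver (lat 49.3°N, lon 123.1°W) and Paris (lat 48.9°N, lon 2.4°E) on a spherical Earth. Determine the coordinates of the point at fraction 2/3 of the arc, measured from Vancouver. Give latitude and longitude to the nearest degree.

From cos δ = sin φ₁ sin φ₂ + cos φ₁ cos φ₂ cos Δλ, the central angle is δ ≈ 1.243 rad (71.2°).
Interpolate at f = 2/3 with slerp weights a = sin((1−f)δ)/sin δ ≈ 0.425, b = sin(fδ)/sin δ ≈ 0.778.
p = a·p₁ + b·p₂ ≈ (0.360, -0.211, 0.909); φ = arcsin(p_z) ≈ 65.35°, λ = atan2(p_y, p_x) ≈ -30.36°.

≈ lat 65°N, lon 30°W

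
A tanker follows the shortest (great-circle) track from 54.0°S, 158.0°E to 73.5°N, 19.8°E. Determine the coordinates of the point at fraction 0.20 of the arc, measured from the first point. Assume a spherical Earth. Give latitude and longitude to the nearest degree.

≈ 25°S, 144°E

Convert each endpoint to a unit vector on the sphere (x = cos φ cos λ, y = cos φ sin λ, z = sin φ).
The central angle between the endpoints is δ = arccos(p₁·p₂) ≈ 2.691 rad (154.2°).
Interpolate at f = 0.20 with slerp weights a = sin((1−f)δ)/sin δ ≈ 1.918, b = sin(fδ)/sin δ ≈ 1.177.
p = a·p₁ + b·p₂ ≈ (-0.731, 0.536, -0.423); φ = arcsin(p_z) ≈ -25.04°, λ = atan2(p_y, p_x) ≈ 143.77°.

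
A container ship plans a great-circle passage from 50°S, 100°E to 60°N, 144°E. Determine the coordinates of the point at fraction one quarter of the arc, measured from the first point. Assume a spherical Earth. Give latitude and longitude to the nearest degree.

≈ 23°S, 112°E

The haversine formula gives a central angle δ ≈ 2.018 rad (115.6°) between the endpoints.
Interpolate at f = 1/4 with slerp weights a = sin((1−f)δ)/sin δ ≈ 1.107, b = sin(fδ)/sin δ ≈ 0.536.
p = a·p₁ + b·p₂ ≈ (-0.340, 0.858, -0.384); φ = arcsin(p_z) ≈ -22.58°, λ = atan2(p_y, p_x) ≈ 111.63°.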